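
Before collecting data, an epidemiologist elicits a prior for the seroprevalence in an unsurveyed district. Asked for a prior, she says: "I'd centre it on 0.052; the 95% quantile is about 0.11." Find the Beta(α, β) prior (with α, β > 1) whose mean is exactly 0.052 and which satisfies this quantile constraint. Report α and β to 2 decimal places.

α ≈ 2.71, β ≈ 49.47

With mean 0.052 fixed, write α = 0.052s, β = 0.948s where s = α+β.
Need P(θ < 0.11) = 0.95 under Beta(0.052s, 0.948s). Normal approximation: (q−m)/√(m(1−m)/s) ≈ z_{0.95} = 1.64, so s ≈ 0.052·0.948·(1.64)²/(0.11−0.052)² = 39.6.
At s = 39.6: P(θ<0.11) ≈ 0.931. Adjusting to match 0.95 gives s ≈ 52.19.
So α = 0.052·52.19 ≈ 2.71, β = 0.948·52.19 ≈ 49.47.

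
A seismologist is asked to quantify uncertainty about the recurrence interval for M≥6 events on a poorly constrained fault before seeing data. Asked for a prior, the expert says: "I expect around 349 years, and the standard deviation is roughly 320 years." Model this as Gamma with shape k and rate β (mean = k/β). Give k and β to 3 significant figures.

For Gamma(k, rate β): mean = k/β, variance = k/β², so CV = 1/√k.
CV = SD/mean = 320/349 = 0.9169, hence k = 1/CV² = 1.19.
Then β = k/mean = 1.19/349 = 0.00341.

k ≈ 1.19, β ≈ 0.00341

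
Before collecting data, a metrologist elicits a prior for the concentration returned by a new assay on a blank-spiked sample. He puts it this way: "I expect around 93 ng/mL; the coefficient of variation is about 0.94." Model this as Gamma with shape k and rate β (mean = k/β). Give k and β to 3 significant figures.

k ≈ 1.13, β ≈ 0.0122

For Gamma(k, rate β): mean = k/β, variance = k/β², so CV = 1/√k.
CV = 0.94, hence k = 1/CV² = 1.13.
Then β = k/mean = 1.13/93 = 0.0122.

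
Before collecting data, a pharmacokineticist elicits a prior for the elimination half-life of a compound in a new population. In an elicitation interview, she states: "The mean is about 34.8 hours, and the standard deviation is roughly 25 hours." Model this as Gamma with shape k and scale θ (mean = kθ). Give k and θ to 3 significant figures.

k ≈ 1.94, θ ≈ 18

For Gamma(k, scale θ): mean = kθ, variance = kθ², so CV = 1/√k.
CV = SD/mean = 25/34.8 = 0.7184, hence k = 1/CV² = 1.94.
Then θ = mean/k = 34.8/1.94 = 18.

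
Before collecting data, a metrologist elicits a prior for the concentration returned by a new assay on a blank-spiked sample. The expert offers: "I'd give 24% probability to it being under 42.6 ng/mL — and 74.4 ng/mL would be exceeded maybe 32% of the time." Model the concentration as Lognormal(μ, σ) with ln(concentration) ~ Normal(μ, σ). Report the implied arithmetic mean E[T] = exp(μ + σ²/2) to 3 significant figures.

E[T] ≈ 66.7 ng/mL

If T ~ Lognormal(μ,σ) then ln T ~ Normal(μ,σ), so the p-quantile of ln T is μ + z_p·σ.
ln(42.6) = 3.752 and ln(74.4) = 4.309; z_{0.24} = -0.7063, z_{0.68} = 0.4677.
σ = (4.309 − 3.752)/(0.4677 − (-0.7063)) = 0.475.
μ = 3.752 − (-0.7063)·0.475 = 4.087.
E[T] = exp(μ + σ²/2) = exp(4.087 + 0.1128) = 66.7 ng/mL.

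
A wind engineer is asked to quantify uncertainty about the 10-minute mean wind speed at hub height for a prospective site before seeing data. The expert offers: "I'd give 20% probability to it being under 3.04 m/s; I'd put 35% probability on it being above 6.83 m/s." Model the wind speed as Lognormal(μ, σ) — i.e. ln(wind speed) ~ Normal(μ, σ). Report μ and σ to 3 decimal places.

μ ≈ 1.667, σ ≈ 0.660

If T ~ Lognormal(μ,σ) then ln T ~ Normal(μ,σ), so the p-quantile of ln T is μ + z_p·σ.
ln(3.04) = 1.112 and ln(6.83) = 1.921; z_{0.2} = -0.8416, z_{0.65} = 0.3853.
σ = (1.921 − 1.112)/(0.3853 − (-0.8416)) = 0.660.
μ = 1.112 − (-0.8416)·0.660 = 1.667.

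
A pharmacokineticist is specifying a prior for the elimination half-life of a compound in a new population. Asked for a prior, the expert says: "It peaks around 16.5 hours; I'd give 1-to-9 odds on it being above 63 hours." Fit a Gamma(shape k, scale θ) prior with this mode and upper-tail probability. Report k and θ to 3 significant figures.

Gamma(k,θ) with k>1 has mode (k−1)θ, so θ = 16.5/(k−1).
Need P(X < 63) = 0.9 with θ tied to k this way. Start at k = 2, θ = 16.5: P(X<63) ≈ 0.894.
Too low — raise k to concentrate. Iterating converges to k ≈ 2.03.
Then θ = 16.5/(2.03−1) ≈ 16.

k ≈ 2.03, θ ≈ 16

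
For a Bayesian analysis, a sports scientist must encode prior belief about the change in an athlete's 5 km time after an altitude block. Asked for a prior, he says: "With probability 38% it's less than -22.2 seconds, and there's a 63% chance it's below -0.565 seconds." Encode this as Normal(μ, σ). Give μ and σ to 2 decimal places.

μ = -11.83, σ = 33.95

The p-quantile of Normal(μ,σ) is μ + z_p·σ, with z_{0.38} = -0.3055 and z_{0.63} = 0.3319.
Eliminate σ: μ = (z₂·x₁ − z₁·x₂)/(z₂ − z₁) = (0.3319·-22.2 − (-0.3055)·-0.565)/0.6373 = -11.83.
Then σ = (x₂ − x₁)/(z₂ − z₁) = (-0.565 − -22.2)/0.6373 = 33.95.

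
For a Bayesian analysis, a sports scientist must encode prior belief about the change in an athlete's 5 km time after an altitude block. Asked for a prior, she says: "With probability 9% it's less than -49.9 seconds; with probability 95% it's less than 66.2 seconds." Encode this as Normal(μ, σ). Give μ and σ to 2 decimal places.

For Normal(μ,σ), the p-quantile is μ + z_p·σ. Here z_{0.09} = -1.341, z_{0.95} = 1.645.
So -49.9 = μ − 1.341σ and 66.2 = μ + 1.645σ.
Subtracting: σ = (66.2 − -49.9)/(1.645 − (-1.341)) = 38.89.
Then μ = -49.9 − (-1.341)·38.89 = 2.24.

μ = 2.24, σ = 38.89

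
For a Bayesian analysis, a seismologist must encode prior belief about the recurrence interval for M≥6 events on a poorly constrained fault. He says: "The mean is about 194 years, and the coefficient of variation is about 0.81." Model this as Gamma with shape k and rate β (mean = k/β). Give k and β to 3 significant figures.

For Gamma(k, rate β): mean = k/β, variance = k/β², so CV = 1/√k.
CV = 0.81, hence k = 1/CV² = 1.52.
Then β = k/mean = 1.52/194 = 0.00786.

k ≈ 1.52, β ≈ 0.00786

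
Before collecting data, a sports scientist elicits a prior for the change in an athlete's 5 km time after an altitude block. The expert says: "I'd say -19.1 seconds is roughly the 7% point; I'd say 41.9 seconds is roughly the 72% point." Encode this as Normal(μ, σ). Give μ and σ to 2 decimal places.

μ = 24.63, σ = 29.63

For Normal(μ,σ), the p-quantile is μ + z_p·σ. Here z_{0.07} = -1.476, z_{0.72} = 0.5828.
So -19.1 = μ − 1.476σ and 41.9 = μ + 0.5828σ.
Subtracting: σ = (41.9 − -19.1)/(0.5828 − (-1.476)) = 29.63.
Then μ = -19.1 − (-1.476)·29.63 = 24.63.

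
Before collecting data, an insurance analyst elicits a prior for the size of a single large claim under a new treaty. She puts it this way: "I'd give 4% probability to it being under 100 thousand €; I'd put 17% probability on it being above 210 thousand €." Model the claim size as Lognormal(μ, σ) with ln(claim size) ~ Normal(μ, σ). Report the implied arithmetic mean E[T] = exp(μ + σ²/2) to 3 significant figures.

If T ~ Lognormal(μ,σ) then ln T ~ Normal(μ,σ), so the p-quantile of ln T is μ + z_p·σ.
ln(100) = 4.605 and ln(210) = 5.347; z_{0.04} = -1.751, z_{0.83} = 0.9542.
σ = (5.347 − 4.605)/(0.9542 − (-1.751)) = 0.274.
μ = 4.605 − (-1.751)·0.274 = 5.085.
E[T] = exp(μ + σ²/2) = exp(5.085 + 0.0376) = 168 thousand €.

E[T] ≈ 168 thousand €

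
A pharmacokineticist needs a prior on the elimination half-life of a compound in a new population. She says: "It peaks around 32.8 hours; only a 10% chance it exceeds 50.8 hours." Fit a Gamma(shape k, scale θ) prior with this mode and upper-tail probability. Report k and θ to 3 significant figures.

Gamma(k,θ) with k>1 has mode (k−1)θ, so θ = 32.8/(k−1).
Need P(X < 50.8) = 0.9 with θ tied to k this way. Start at k = 2, θ = 32.8: P(X<50.8) ≈ 0.458.
Too low — raise k to concentrate. Iterating converges to k ≈ 10.8.
Then θ = 32.8/(10.8−1) ≈ 3.36.

k ≈ 10.8, θ ≈ 3.36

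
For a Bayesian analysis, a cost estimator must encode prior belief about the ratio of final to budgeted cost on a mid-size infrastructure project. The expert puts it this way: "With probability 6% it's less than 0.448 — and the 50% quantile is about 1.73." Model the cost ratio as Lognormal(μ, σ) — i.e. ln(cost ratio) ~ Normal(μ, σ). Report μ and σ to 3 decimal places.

If T ~ Lognormal(μ,σ) then ln T ~ Normal(μ,σ), so the p-quantile of ln T is μ + z_p·σ.
ln(0.448) = -0.803 and ln(1.73) = 0.5481; z_{0.06} = -1.555, z_{0.5} = 0.
σ = (0.5481 − -0.803)/(0 − (-1.555)) = 0.869.
μ = -0.803 − (-1.555)·0.869 = 0.548.

μ ≈ 0.548, σ ≈ 0.869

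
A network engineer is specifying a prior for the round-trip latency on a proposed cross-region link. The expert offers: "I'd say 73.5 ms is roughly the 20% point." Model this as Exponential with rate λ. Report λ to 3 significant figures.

P(T < 73.5) = 1 − e^(−λ·73.5) = 0.2, so λ = −ln(1−0.2)/73.5 = −ln(0.8)/73.5 = 0.00304.

λ ≈ 0.00304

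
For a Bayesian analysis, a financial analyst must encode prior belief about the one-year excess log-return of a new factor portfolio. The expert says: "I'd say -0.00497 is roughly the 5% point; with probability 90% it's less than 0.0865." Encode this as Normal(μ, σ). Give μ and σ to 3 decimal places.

μ = 0.046, σ = 0.031

For Normal(μ,σ), the p-quantile is μ + z_p·σ. Here z_{0.05} = -1.645, z_{0.9} = 1.282.
So -0.00497 = μ − 1.645σ and 0.0865 = μ + 1.282σ.
Subtracting: σ = (0.0865 − -0.00497)/(1.282 − (-1.645)) = 0.031.
Then μ = -0.00497 − (-1.645)·0.031 = 0.046.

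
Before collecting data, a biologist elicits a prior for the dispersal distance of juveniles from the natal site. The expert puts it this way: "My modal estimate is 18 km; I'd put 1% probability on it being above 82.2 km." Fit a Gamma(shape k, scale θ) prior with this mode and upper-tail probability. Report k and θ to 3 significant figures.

Gamma(k,θ) with k>1 has mode (k−1)θ, so θ = 18/(k−1).
Need P(X < 82.2) = 0.99 with θ tied to k this way. Start at k = 2, θ = 18: P(X<82.2) ≈ 0.942.
Too low — raise k to concentrate. Iterating converges to k ≈ 2.75.
Then θ = 18/(2.75−1) ≈ 10.3.

k ≈ 2.75, θ ≈ 10.3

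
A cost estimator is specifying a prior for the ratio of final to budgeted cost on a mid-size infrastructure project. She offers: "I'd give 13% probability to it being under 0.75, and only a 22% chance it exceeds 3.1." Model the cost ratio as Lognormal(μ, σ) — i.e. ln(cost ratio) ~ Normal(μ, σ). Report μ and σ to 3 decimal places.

If T ~ Lognormal(μ,σ) then ln T ~ Normal(μ,σ), so the p-quantile of ln T is μ + z_p·σ.
ln(0.75) = -0.2877 and ln(3.1) = 1.131; z_{0.13} = -1.126, z_{0.78} = 0.7722.
σ = (1.131 − -0.2877)/(0.7722 − (-1.126)) = 0.747.
μ = -0.2877 − (-1.126)·0.747 = 0.554.

μ ≈ 0.554, σ ≈ 0.747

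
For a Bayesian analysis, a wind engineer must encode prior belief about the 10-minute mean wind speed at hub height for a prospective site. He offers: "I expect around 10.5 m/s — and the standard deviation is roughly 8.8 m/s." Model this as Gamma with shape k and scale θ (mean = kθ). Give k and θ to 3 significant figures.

k ≈ 1.42, θ ≈ 7.38

For Gamma(k, scale θ): mean = kθ, variance = kθ², so CV = 1/√k.
CV = SD/mean = 8.8/10.5 = 0.8381, hence k = 1/CV² = 1.42.
Then θ = mean/k = 10.5/1.42 = 7.38.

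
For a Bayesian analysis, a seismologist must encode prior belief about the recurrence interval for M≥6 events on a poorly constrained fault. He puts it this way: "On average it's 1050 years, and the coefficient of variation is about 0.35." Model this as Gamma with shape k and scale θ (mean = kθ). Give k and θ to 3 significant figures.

k ≈ 8.16, θ ≈ 129

For Gamma(k, scale θ): mean = kθ, variance = kθ², so CV = 1/√k.
CV = 0.35, hence k = 1/CV² = 8.16.
Then θ = mean/k = 1050/8.16 = 129.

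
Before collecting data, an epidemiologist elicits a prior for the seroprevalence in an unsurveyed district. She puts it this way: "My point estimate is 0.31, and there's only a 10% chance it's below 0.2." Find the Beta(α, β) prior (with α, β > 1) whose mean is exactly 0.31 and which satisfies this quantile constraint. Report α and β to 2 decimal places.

With mean 0.31 fixed, write α = 0.31s, β = 0.69s where s = α+β.
Need P(θ < 0.2) = 0.1 under Beta(0.31s, 0.69s). Normal approximation: (q−m)/√(m(1−m)/s) ≈ z_{0.1} = -1.28, so s ≈ 0.31·0.69·(-1.28)²/(0.2−0.31)² = 29.0.
At s = 29.0: P(θ<0.2) ≈ 0.091. Adjusting to match 0.1 gives s ≈ 26.88.
So α = 0.31·26.88 ≈ 8.33, β = 0.69·26.88 ≈ 18.54.

α ≈ 8.33, β ≈ 18.54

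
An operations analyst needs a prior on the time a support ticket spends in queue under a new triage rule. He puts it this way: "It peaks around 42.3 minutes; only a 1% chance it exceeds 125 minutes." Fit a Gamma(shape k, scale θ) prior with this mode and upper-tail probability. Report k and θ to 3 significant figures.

k ≈ 4.85, θ ≈ 11

Gamma(k,θ) with k>1 has mode (k−1)θ, so θ = 42.3/(k−1).
Need P(X < 125) = 0.99 with θ tied to k this way. Start at k = 2, θ = 42.3: P(X<125) ≈ 0.794.
Too low — raise k to concentrate. Iterating converges to k ≈ 4.85.
Then θ = 42.3/(4.85−1) ≈ 11.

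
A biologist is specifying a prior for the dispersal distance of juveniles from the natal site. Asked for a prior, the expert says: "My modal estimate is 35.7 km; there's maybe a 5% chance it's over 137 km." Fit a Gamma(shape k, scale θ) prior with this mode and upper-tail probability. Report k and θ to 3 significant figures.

k ≈ 2.4, θ ≈ 25.4

Gamma(k,θ) with k>1 has mode (k−1)θ, so θ = 35.7/(k−1).
Need P(X < 137) = 0.95 with θ tied to k this way. Start at k = 2, θ = 35.7: P(X<137) ≈ 0.896.
Too low — raise k to concentrate. Iterating converges to k ≈ 2.4.
Then θ = 35.7/(2.4−1) ≈ 25.4.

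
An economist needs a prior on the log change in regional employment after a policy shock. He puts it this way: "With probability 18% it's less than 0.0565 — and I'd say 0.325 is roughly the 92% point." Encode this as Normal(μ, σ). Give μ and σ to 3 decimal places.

μ = 0.162, σ = 0.116

For Normal(μ,σ), the p-quantile is μ + z_p·σ. Here z_{0.18} = -0.9154, z_{0.92} = 1.405.
So 0.0565 = μ − 0.9154σ and 0.325 = μ + 1.405σ.
Subtracting: σ = (0.325 − 0.0565)/(1.405 − (-0.9154)) = 0.116.
Then μ = 0.0565 − (-0.9154)·0.116 = 0.162.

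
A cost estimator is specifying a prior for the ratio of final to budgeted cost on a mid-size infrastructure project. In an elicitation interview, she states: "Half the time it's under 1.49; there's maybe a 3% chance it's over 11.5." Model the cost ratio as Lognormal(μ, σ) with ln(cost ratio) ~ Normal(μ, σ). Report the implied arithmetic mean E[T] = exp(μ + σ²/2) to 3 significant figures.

E[T] ≈ 2.69

If T ~ Lognormal(μ,σ) then ln T ~ Normal(μ,σ), so the p-quantile of ln T is μ + z_p·σ.
ln(1.49) = 0.3988 and ln(11.5) = 2.442; z_{0.5} = 0, z_{0.97} = 1.881.
σ = (2.442 − 0.3988)/(1.881 − (0)) = 1.087.
μ = 0.3988 − (0)·1.087 = 0.399.
E[T] = exp(μ + σ²/2) = exp(0.399 + 0.5903) = 2.69.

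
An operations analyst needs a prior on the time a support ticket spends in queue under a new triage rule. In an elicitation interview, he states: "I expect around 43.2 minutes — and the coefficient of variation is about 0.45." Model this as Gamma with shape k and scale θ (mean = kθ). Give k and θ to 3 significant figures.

For Gamma(k, scale θ): mean = kθ, variance = kθ², so CV = 1/√k.
CV = 0.45, hence k = 1/CV² = 4.94.
Then θ = mean/k = 43.2/4.94 = 8.75.

k ≈ 4.94, θ ≈ 8.75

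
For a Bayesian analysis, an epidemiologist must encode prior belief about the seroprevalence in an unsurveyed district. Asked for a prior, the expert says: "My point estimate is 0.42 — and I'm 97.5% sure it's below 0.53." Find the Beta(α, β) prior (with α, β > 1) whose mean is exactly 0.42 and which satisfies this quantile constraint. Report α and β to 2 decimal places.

With mean 0.42 fixed, write α = 0.42s, β = 0.58s where s = α+β.
Need P(θ < 0.53) = 0.975 under Beta(0.42s, 0.58s). Normal approximation: (q−m)/√(m(1−m)/s) ≈ z_{0.975} = 1.96, so s ≈ 0.42·0.58·(1.96)²/(0.53−0.42)² = 77.3.
At s = 77.3: P(θ<0.53) ≈ 0.974. Adjusting to match 0.975 gives s ≈ 78.66.
So α = 0.42·78.66 ≈ 33.04, β = 0.58·78.66 ≈ 45.62.

α ≈ 33.04, β ≈ 45.62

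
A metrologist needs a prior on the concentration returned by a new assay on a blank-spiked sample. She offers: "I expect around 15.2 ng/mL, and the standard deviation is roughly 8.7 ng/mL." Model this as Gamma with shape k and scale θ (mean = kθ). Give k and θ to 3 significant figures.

For Gamma(k, scale θ): mean = kθ, variance = kθ², so CV = 1/√k.
CV = SD/mean = 8.7/15.2 = 0.5724, hence k = 1/CV² = 3.05.
Then θ = mean/k = 15.2/3.05 = 4.98.

k ≈ 3.05, θ ≈ 4.98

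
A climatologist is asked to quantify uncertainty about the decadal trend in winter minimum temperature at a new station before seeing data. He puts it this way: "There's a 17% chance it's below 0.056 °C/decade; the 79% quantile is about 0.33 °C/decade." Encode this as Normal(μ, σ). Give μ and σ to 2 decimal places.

The p-quantile of Normal(μ,σ) is μ + z_p·σ, with z_{0.17} = -0.9542 and z_{0.79} = 0.8064.
Eliminate σ: μ = (z₂·x₁ − z₁·x₂)/(z₂ − z₁) = (0.8064·0.056 − (-0.9542)·0.33)/1.761 = 0.20.
Then σ = (x₂ − x₁)/(z₂ − z₁) = (0.33 − 0.056)/1.761 = 0.16.

μ = 0.20, σ = 0.16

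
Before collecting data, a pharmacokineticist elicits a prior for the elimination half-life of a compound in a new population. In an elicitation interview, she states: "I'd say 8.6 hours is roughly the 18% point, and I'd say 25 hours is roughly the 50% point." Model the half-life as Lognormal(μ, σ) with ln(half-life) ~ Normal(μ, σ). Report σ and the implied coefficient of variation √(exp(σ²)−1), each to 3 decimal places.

If T ~ Lognormal(μ,σ) then ln T ~ Normal(μ,σ), so the p-quantile of ln T is μ + z_p·σ.
ln(8.6) = 2.152 and ln(25) = 3.219; z_{0.18} = -0.9154, z_{0.5} = 0.
σ = (3.219 − 2.152)/(0 − (-0.9154)) = 1.166.
μ = 2.152 − (-0.9154)·1.166 = 3.219.
CV = √(exp(σ²)−1) = √(exp(1.3590)−1) = 1.701.

σ ≈ 1.166, CV ≈ 1.701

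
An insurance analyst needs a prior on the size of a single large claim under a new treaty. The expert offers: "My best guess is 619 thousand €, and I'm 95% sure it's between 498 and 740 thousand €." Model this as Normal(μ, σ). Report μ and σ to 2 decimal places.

A symmetric 95% interval runs μ ± z·σ with z = 1.96.
Half-width = 121, so σ = 121/1.96 = 61.74.
μ is the stated best guess, 619.00.

μ = 619.00, σ = 61.74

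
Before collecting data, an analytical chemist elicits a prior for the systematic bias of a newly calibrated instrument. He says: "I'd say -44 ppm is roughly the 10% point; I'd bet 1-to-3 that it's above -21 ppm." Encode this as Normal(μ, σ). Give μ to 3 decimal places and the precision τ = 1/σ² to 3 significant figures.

The p-quantile of Normal(μ,σ) is μ + z_p·σ, with z_{0.1} = -1.282 and z_{0.75} = 0.6745.
Eliminate σ: μ = (z₂·x₁ − z₁·x₂)/(z₂ − z₁) = (0.6745·-44 − (-1.282)·-21)/1.956 = -28.931.
Then σ = (x₂ − x₁)/(z₂ − z₁) = (-21 − -44)/1.956 = 11.758.
Precision τ = 1/σ² = 1/11.76² = 0.00723.

μ = -28.931, τ = 0.00723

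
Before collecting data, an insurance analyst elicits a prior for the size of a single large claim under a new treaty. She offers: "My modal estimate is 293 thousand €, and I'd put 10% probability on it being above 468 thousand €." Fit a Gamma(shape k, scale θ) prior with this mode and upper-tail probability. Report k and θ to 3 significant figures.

Gamma(k,θ) with k>1 has mode (k−1)θ, so θ = 293/(k−1).
Need P(X < 468) = 0.9 with θ tied to k this way. Start at k = 2, θ = 293: P(X<468) ≈ 0.474.
Too low — raise k to concentrate. Iterating converges to k ≈ 9.56.
Then θ = 293/(9.56−1) ≈ 34.2.

k ≈ 9.56, θ ≈ 34.2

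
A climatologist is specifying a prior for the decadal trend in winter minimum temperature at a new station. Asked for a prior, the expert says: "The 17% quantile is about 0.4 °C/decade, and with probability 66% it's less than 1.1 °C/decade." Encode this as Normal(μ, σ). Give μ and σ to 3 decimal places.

μ = 0.889, σ = 0.512

For Normal(μ,σ), the p-quantile is μ + z_p·σ. Here z_{0.17} = -0.9542, z_{0.66} = 0.4125.
So 0.4 = μ − 0.9542σ and 1.1 = μ + 0.4125σ.
Subtracting: σ = (1.1 − 0.4)/(0.4125 − (-0.9542)) = 0.512.
Then μ = 0.4 − (-0.9542)·0.512 = 0.889.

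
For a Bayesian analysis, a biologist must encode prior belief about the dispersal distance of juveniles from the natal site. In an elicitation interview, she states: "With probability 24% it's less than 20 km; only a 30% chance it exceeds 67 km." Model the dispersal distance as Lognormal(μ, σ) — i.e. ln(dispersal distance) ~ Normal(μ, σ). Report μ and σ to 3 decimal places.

If T ~ Lognormal(μ,σ) then ln T ~ Normal(μ,σ), so the p-quantile of ln T is μ + z_p·σ.
ln(20) = 2.996 and ln(67) = 4.205; z_{0.24} = -0.7063, z_{0.7} = 0.5244.
σ = (4.205 − 2.996)/(0.5244 − (-0.7063)) = 0.982.
μ = 2.996 − (-0.7063)·0.982 = 3.690.

μ ≈ 3.690, σ ≈ 0.982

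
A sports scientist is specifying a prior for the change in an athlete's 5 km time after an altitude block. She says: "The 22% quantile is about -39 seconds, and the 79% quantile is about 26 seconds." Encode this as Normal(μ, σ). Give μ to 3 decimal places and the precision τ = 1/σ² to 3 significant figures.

For Normal(μ,σ), the p-quantile is μ + z_p·σ. Here z_{0.22} = -0.7722, z_{0.79} = 0.8064.
So -39 = μ − 0.7722σ and 26 = μ + 0.8064σ.
Subtracting: σ = (26 − -39)/(0.8064 − (-0.7722)) = 41.175.
Then μ = -39 − (-0.7722)·41.175 = -7.205.
Precision τ = 1/σ² = 1/41.18² = 0.00059.

μ = -7.205, τ = 0.00059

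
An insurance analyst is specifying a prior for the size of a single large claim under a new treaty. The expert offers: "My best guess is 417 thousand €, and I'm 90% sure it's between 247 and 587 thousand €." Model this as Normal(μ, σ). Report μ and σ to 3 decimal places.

μ = 417.000, σ = 103.353

A symmetric 90% interval runs μ ± z·σ with z = 1.645.
Half-width = 170, so σ = 170/1.645 = 103.353.
μ is the stated best guess, 417.000.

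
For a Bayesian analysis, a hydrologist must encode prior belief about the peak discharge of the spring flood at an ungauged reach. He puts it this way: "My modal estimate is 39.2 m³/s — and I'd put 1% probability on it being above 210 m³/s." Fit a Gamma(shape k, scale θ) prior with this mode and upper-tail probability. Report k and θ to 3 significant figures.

Gamma(k,θ) with k>1 has mode (k−1)θ, so θ = 39.2/(k−1).
Need P(X < 210) = 0.99 with θ tied to k this way. Start at k = 2, θ = 39.2: P(X<210) ≈ 0.970.
Too low — raise k to concentrate. Iterating converges to k ≈ 2.36.
Then θ = 39.2/(2.36−1) ≈ 28.8.

k ≈ 2.36, θ ≈ 28.8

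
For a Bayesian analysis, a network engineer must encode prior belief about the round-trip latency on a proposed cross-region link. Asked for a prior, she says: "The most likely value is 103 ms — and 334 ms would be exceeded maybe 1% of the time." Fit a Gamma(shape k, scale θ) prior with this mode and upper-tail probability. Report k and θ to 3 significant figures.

k ≈ 4.19, θ ≈ 32.3

Gamma(k,θ) with k>1 has mode (k−1)θ, so θ = 103/(k−1).
Need P(X < 334) = 0.99 with θ tied to k this way. Start at k = 2, θ = 103: P(X<334) ≈ 0.834.
Too low — raise k to concentrate. Iterating converges to k ≈ 4.19.
Then θ = 103/(4.19−1) ≈ 32.3.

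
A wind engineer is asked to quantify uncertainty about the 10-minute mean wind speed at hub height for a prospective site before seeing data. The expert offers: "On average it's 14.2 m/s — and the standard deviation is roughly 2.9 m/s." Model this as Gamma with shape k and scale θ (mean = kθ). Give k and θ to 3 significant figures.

For Gamma(k, scale θ): mean = kθ, variance = kθ², so CV = 1/√k.
CV = SD/mean = 2.9/14.2 = 0.2042, hence k = 1/CV² = 24.
Then θ = mean/k = 14.2/24 = 0.592.

k ≈ 24, θ ≈ 0.592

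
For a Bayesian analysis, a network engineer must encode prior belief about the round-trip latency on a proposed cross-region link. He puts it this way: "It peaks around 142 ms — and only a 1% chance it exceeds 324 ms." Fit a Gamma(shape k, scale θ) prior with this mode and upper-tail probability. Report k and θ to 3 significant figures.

k ≈ 8.03, θ ≈ 20.2

Gamma(k,θ) with k>1 has mode (k−1)θ, so θ = 142/(k−1).
Need P(X < 324) = 0.99 with θ tied to k this way. Start at k = 2, θ = 142: P(X<324) ≈ 0.665.
Too low — raise k to concentrate. Iterating converges to k ≈ 8.03.
Then θ = 142/(8.03−1) ≈ 20.2.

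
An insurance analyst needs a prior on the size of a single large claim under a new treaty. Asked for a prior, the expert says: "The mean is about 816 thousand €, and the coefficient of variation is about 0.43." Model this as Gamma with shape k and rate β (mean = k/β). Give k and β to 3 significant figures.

For Gamma(k, rate β): mean = k/β, variance = k/β², so CV = 1/√k.
CV = 0.43, hence k = 1/CV² = 5.41.
Then β = k/mean = 5.41/816 = 0.00663.

k ≈ 5.41, β ≈ 0.00663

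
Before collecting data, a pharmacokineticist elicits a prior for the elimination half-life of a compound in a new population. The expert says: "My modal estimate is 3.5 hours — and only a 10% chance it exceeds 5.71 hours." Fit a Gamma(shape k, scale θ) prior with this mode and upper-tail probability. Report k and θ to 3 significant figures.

Gamma(k,θ) with k>1 has mode (k−1)θ, so θ = 3.5/(k−1).
Need P(X < 5.71) = 0.9 with θ tied to k this way. Start at k = 2, θ = 3.5: P(X<5.71) ≈ 0.485.
Too low — raise k to concentrate. Iterating converges to k ≈ 8.86.
Then θ = 3.5/(8.86−1) ≈ 0.445.

k ≈ 8.86, θ ≈ 0.445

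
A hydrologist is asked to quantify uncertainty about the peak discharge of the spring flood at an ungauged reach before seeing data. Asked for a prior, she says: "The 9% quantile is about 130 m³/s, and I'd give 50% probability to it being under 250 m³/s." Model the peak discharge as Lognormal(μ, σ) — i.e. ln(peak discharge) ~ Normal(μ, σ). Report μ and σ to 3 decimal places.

μ ≈ 5.521, σ ≈ 0.488

If T ~ Lognormal(μ,σ) then ln T ~ Normal(μ,σ), so the p-quantile of ln T is μ + z_p·σ.
ln(130) = 4.868 and ln(250) = 5.521; z_{0.09} = -1.341, z_{0.5} = 0.
σ = (5.521 − 4.868)/(0 − (-1.341)) = 0.488.
μ = 4.868 − (-1.341)·0.488 = 5.521.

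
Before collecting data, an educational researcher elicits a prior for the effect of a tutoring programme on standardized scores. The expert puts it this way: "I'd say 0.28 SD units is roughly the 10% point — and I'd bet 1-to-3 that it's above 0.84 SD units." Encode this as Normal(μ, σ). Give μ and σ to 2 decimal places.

The p-quantile of Normal(μ,σ) is μ + z_p·σ, with z_{0.1} = -1.282 and z_{0.75} = 0.6745.
Eliminate σ: μ = (z₂·x₁ − z₁·x₂)/(z₂ − z₁) = (0.6745·0.28 − (-1.282)·0.84)/1.956 = 0.65.
Then σ = (x₂ − x₁)/(z₂ − z₁) = (0.84 − 0.28)/1.956 = 0.29.

μ = 0.65, σ = 0.29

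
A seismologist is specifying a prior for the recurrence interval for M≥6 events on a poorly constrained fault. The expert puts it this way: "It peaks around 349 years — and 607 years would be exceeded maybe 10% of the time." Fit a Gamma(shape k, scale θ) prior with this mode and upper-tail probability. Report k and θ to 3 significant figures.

k ≈ 7.2, θ ≈ 56.3

Gamma(k,θ) with k>1 has mode (k−1)θ, so θ = 349/(k−1).
Need P(X < 607) = 0.9 with θ tied to k this way. Start at k = 2, θ = 349: P(X<607) ≈ 0.519.
Too low — raise k to concentrate. Iterating converges to k ≈ 7.2.
Then θ = 349/(7.2−1) ≈ 56.3.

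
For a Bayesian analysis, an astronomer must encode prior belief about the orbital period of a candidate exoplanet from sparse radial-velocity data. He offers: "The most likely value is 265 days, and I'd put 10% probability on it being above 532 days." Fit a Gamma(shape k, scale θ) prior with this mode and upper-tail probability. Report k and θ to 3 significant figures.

Gamma(k,θ) with k>1 has mode (k−1)θ, so θ = 265/(k−1).
Need P(X < 532) = 0.9 with θ tied to k this way. Start at k = 2, θ = 265: P(X<532) ≈ 0.596.
Too low — raise k to concentrate. Iterating converges to k ≈ 4.95.
Then θ = 265/(4.95−1) ≈ 67.1.

k ≈ 4.95, θ ≈ 67.1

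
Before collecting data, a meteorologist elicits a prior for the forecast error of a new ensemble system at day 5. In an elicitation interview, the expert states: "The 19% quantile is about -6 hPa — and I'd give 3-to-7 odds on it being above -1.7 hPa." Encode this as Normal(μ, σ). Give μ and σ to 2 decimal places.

The p-quantile of Normal(μ,σ) is μ + z_p·σ, with z_{0.19} = -0.8779 and z_{0.7} = 0.5244.
Eliminate σ: μ = (z₂·x₁ − z₁·x₂)/(z₂ − z₁) = (0.5244·-6 − (-0.8779)·-1.7)/1.402 = -3.31.
Then σ = (x₂ − x₁)/(z₂ − z₁) = (-1.7 − -6)/1.402 = 3.07.

μ = -3.31, σ = 3.07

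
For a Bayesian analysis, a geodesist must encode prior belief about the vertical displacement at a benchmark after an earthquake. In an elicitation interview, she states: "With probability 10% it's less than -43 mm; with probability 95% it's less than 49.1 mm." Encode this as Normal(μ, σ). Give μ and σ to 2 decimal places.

μ = -2.67, σ = 31.47

For Normal(μ,σ), the p-quantile is μ + z_p·σ. Here z_{0.1} = -1.282, z_{0.95} = 1.645.
So -43 = μ − 1.282σ and 49.1 = μ + 1.645σ.
Subtracting: σ = (49.1 − -43)/(1.645 − (-1.282)) = 31.47.
Then μ = -43 − (-1.282)·31.47 = -2.67.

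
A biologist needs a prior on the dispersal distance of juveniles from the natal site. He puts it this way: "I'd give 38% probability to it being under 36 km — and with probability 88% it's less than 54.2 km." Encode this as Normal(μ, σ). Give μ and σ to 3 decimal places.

μ = 39.755, σ = 12.293

The p-quantile of Normal(μ,σ) is μ + z_p·σ, with z_{0.38} = -0.3055 and z_{0.88} = 1.175.
Eliminate σ: μ = (z₂·x₁ − z₁·x₂)/(z₂ − z₁) = (1.175·36 − (-0.3055)·54.2)/1.48 = 39.755.
Then σ = (x₂ − x₁)/(z₂ − z₁) = (54.2 − 36)/1.48 = 12.293.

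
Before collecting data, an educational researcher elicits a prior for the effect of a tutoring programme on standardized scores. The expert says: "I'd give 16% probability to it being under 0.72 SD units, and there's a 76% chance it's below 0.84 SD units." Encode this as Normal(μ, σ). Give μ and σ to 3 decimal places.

For Normal(μ,σ), the p-quantile is μ + z_p·σ. Here z_{0.16} = -0.9945, z_{0.76} = 0.7063.
So 0.72 = μ − 0.9945σ and 0.84 = μ + 0.7063σ.
Subtracting: σ = (0.84 − 0.72)/(0.7063 − (-0.9945)) = 0.071.
Then μ = 0.72 − (-0.9945)·0.071 = 0.790.

μ = 0.790, σ = 0.071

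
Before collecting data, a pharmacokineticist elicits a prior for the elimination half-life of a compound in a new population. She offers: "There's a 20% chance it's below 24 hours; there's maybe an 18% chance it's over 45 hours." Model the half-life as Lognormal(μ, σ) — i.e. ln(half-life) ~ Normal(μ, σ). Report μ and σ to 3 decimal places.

If T ~ Lognormal(μ,σ) then ln T ~ Normal(μ,σ), so the p-quantile of ln T is μ + z_p·σ.
ln(24) = 3.178 and ln(45) = 3.807; z_{0.2} = -0.8416, z_{0.82} = 0.9154.
σ = (3.807 − 3.178)/(0.9154 − (-0.8416)) = 0.358.
μ = 3.178 − (-0.8416)·0.358 = 3.479.

μ ≈ 3.479, σ ≈ 0.358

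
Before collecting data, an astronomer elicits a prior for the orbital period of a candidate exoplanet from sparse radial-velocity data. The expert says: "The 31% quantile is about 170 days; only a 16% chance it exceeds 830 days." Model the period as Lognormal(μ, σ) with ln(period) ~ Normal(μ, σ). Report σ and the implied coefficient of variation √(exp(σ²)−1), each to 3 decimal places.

σ ≈ 1.064, CV ≈ 1.450

If T ~ Lognormal(μ,σ) then ln T ~ Normal(μ,σ), so the p-quantile of ln T is μ + z_p·σ.
ln(170) = 5.136 and ln(830) = 6.721; z_{0.31} = -0.4959, z_{0.84} = 0.9945.
σ = (6.721 − 5.136)/(0.9945 − (-0.4959)) = 1.064.
μ = 5.136 − (-0.4959)·1.064 = 5.663.
CV = √(exp(σ²)−1) = √(exp(1.1320)−1) = 1.450.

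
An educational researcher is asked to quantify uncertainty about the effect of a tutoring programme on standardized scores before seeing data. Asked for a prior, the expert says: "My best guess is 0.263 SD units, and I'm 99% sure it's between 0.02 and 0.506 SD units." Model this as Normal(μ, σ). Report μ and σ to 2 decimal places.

μ = 0.26, σ = 0.09

A symmetric 99% interval runs μ ± z·σ with z = 2.576.
Half-width = 0.243, so σ = 0.243/2.576 = 0.09.
μ is the stated best guess, 0.26.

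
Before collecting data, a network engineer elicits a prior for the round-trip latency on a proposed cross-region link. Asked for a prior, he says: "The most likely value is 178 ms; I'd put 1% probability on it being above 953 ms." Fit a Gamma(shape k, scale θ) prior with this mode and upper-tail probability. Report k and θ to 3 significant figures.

Gamma(k,θ) with k>1 has mode (k−1)θ, so θ = 178/(k−1).
Need P(X < 953) = 0.99 with θ tied to k this way. Start at k = 2, θ = 178: P(X<953) ≈ 0.970.
Too low — raise k to concentrate. Iterating converges to k ≈ 2.36.
Then θ = 178/(2.36−1) ≈ 131.

k ≈ 2.36, θ ≈ 131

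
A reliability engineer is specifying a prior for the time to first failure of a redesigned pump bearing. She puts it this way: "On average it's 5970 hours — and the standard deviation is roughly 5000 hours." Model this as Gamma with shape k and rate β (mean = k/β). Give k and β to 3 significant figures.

For Gamma(k, rate β): mean = k/β, variance = k/β², so CV = 1/√k.
CV = SD/mean = 5000/5970 = 0.8375, hence k = 1/CV² = 1.43.
Then β = k/mean = 1.43/5970 = 0.000239.

k ≈ 1.43, β ≈ 0.000239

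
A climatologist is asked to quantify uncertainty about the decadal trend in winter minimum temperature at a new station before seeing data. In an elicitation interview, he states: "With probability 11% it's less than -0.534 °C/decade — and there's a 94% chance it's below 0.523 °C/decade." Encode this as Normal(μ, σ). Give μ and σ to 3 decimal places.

The p-quantile of Normal(μ,σ) is μ + z_p·σ, with z_{0.11} = -1.227 and z_{0.94} = 1.555.
Eliminate σ: μ = (z₂·x₁ − z₁·x₂)/(z₂ − z₁) = (1.555·-0.534 − (-1.227)·0.523)/2.781 = -0.068.
Then σ = (x₂ − x₁)/(z₂ − z₁) = (0.523 − -0.534)/2.781 = 0.380.

μ = -0.068, σ = 0.380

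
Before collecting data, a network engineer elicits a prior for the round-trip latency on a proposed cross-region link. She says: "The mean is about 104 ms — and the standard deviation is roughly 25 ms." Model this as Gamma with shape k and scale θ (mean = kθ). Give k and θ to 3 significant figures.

k ≈ 17.3, θ ≈ 6.01

For Gamma(k, scale θ): mean = kθ, variance = kθ², so CV = 1/√k.
CV = SD/mean = 25/104 = 0.2404, hence k = 1/CV² = 17.3.
Then θ = mean/k = 104/17.3 = 6.01.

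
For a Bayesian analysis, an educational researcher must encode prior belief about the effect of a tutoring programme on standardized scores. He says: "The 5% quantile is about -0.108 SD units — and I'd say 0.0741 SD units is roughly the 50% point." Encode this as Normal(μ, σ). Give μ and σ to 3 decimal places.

μ = 0.074, σ = 0.111

The p-quantile of Normal(μ,σ) is μ + z_p·σ, with z_{0.05} = -1.645 and z_{0.5} = 0.
Eliminate σ: μ = (z₂·x₁ − z₁·x₂)/(z₂ − z₁) = (0·-0.108 − (-1.645)·0.0741)/1.645 = 0.074.
Then σ = (x₂ − x₁)/(z₂ − z₁) = (0.0741 − -0.108)/1.645 = 0.111.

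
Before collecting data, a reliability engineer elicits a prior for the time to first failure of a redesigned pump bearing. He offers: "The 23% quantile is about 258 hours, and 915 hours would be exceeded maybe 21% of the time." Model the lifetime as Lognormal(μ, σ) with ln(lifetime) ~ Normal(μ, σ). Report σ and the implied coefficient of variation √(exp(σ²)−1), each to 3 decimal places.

σ ≈ 0.819, CV ≈ 0.978

If T ~ Lognormal(μ,σ) then ln T ~ Normal(μ,σ), so the p-quantile of ln T is μ + z_p·σ.
ln(258) = 5.553 and ln(915) = 6.819; z_{0.23} = -0.7388, z_{0.79} = 0.8064.
σ = (6.819 − 5.553)/(0.8064 − (-0.7388)) = 0.819.
μ = 5.553 − (-0.7388)·0.819 = 6.158.
CV = √(exp(σ²)−1) = √(exp(0.6712)−1) = 0.978.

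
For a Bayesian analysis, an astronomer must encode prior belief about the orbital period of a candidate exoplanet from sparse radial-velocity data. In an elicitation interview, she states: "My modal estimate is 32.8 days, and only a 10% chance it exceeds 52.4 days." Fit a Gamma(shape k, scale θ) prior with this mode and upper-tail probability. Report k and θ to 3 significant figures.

Gamma(k,θ) with k>1 has mode (k−1)θ, so θ = 32.8/(k−1).
Need P(X < 52.4) = 0.9 with θ tied to k this way. Start at k = 2, θ = 32.8: P(X<52.4) ≈ 0.474.
Too low — raise k to concentrate. Iterating converges to k ≈ 9.56.
Then θ = 32.8/(9.56−1) ≈ 3.83.

k ≈ 9.56, θ ≈ 3.83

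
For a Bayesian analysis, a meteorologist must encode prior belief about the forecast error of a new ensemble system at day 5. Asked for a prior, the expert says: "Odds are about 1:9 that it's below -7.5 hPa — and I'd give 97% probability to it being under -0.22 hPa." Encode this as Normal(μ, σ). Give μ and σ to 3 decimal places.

μ = -4.550, σ = 2.302

For Normal(μ,σ), the p-quantile is μ + z_p·σ. Here z_{0.1} = -1.282, z_{0.97} = 1.881.
So -7.5 = μ − 1.282σ and -0.22 = μ + 1.881σ.
Subtracting: σ = (-0.22 − -7.5)/(1.881 − (-1.282)) = 2.302.
Then μ = -7.5 − (-1.282)·2.302 = -4.550.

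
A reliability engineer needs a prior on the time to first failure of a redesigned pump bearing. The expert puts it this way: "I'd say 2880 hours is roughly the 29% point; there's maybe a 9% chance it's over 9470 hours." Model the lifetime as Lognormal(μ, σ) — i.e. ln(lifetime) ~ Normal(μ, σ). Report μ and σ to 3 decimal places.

If T ~ Lognormal(μ,σ) then ln T ~ Normal(μ,σ), so the p-quantile of ln T is μ + z_p·σ.
ln(2880) = 7.966 and ln(9470) = 9.156; z_{0.29} = -0.5534, z_{0.91} = 1.341.
σ = (9.156 − 7.966)/(1.341 − (-0.5534)) = 0.628.
μ = 7.966 − (-0.5534)·0.628 = 8.313.

μ ≈ 8.313, σ ≈ 0.628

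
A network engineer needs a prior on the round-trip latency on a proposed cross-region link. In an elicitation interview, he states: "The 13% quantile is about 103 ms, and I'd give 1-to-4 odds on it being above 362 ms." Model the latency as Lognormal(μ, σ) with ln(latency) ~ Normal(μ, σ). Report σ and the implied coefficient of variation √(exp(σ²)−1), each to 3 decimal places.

If T ~ Lognormal(μ,σ) then ln T ~ Normal(μ,σ), so the p-quantile of ln T is μ + z_p·σ.
ln(103) = 4.635 and ln(362) = 5.892; z_{0.13} = -1.126, z_{0.8} = 0.8416.
σ = (5.892 − 4.635)/(0.8416 − (-1.126)) = 0.639.
μ = 4.635 − (-1.126)·0.639 = 5.354.
CV = √(exp(σ²)−1) = √(exp(0.4079)−1) = 0.710.

σ ≈ 0.639, CV ≈ 0.710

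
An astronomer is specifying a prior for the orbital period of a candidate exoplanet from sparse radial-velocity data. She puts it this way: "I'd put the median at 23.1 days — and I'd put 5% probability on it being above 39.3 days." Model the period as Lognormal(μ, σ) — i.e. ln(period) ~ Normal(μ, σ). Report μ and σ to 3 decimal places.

If T ~ Lognormal(μ,σ) then ln T ~ Normal(μ,σ), so the p-quantile of ln T is μ + z_p·σ.
ln(23.1) = 3.14 and ln(39.3) = 3.671; z_{0.5} = 0, z_{0.95} = 1.645.
σ = (3.671 − 3.14)/(1.645 − (0)) = 0.323.
μ = 3.14 − (0)·0.323 = 3.140.

μ ≈ 3.140, σ ≈ 0.323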